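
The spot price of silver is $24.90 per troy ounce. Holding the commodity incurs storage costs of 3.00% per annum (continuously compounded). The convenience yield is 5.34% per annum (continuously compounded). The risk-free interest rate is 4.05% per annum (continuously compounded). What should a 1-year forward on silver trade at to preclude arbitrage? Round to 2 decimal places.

Net carry = r + u − y = 0.0405 + 0.0300 − 0.0534 = 0.0171
F = S·e^((r+u−y)T) = 24.90 · e^(0.0171 × 1) = 24.90 · e^0.017100
= 24.90 × 1.017247 = $25.33 per troy ounce

$25.33 per troy ounce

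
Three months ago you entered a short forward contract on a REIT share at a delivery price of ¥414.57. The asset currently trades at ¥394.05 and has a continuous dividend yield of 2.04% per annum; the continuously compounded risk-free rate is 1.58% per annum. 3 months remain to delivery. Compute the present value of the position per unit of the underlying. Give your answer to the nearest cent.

¥20.89

Current fair forward for the remaining 3 months: F = S·e^((r − q)·T), (r − q) = 0.0158 − 0.0204 = -0.0046
F = 394.05 · e^(-0.0046 × 3/12) = 394.05 × 0.998851 = 393.5972
Value of long forward = (F − K)·e^(−rT) = (393.5972 − 414.57) · e^(−0.0158·3/12)
= -20.9728 × 0.996058 = -20.89
Short position value = −(long value) = ¥20.89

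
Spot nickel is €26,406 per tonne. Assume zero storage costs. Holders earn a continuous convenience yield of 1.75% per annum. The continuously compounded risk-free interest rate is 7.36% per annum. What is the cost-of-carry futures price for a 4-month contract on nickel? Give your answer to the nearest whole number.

Net carry = r + u − y = 0.0736 + 0.0000 − 0.0175 = 0.0561
F = S·e^((r+u−y)T) = 26406 · e^(0.0561 × 4/12) = 26406 · e^0.018700
= 26406 × 1.018876 = €26,904 per tonne

€26,904 per tonne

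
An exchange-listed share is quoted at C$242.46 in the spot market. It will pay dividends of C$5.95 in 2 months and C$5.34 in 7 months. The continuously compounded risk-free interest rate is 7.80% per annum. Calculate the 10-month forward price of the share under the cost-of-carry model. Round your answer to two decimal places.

C$247.03

PV(dividends) I = 5.95·e^(−0.0780·2/12) + 5.34·e^(−0.0780·7/12)
I = 5.8732 + 5.1025 = 10.9757
F = (S − I)·e^(rT) = (242.46 − 10.9757) · e^(0.0780·10/12)
= 231.4843 · e^0.065000 = 231.4843 × 1.067159 = C$247.03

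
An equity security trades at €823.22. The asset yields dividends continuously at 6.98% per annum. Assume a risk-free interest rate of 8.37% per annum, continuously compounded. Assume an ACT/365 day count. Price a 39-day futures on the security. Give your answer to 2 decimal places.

F = S·e^((r − q)T) = 823.22 · e^((0.0837 − 0.0698) × 39/365)
= 823.22 · e^0.001485 = 823.22 × 1.001486
F = €824.44

€824.44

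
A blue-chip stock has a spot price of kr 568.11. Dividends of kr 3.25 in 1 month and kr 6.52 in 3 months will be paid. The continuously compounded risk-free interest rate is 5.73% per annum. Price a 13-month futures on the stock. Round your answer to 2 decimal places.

PV(dividends) I = 3.25·e^(−0.0573·1/12) + 6.52·e^(−0.0573·3/12)
I = 3.2345 + 6.4273 = 9.6618
F = (S − I)·e^(rT) = (568.11 − 9.6618) · e^(0.0573·13/12)
= 558.4482 · e^0.062075 = 558.4482 × 1.064042 = kr 594.21

kr 594.21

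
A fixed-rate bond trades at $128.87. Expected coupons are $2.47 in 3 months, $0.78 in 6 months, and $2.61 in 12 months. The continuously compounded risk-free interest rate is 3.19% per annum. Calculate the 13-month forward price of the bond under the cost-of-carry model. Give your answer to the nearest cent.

PV(coupons) I = 2.47·e^(−0.0319·3/12) + 0.78·e^(−0.0319·6/12) + 2.61·e^(−0.0319·12/12)
I = 2.4504 + 0.7677 + 2.5281 = 5.7462
F = (S − I)·e^(rT) = (128.87 − 5.7462) · e^(0.0319·13/12)
= 123.1238 · e^0.034558 = 123.1238 × 1.035162 = $127.45

$127.45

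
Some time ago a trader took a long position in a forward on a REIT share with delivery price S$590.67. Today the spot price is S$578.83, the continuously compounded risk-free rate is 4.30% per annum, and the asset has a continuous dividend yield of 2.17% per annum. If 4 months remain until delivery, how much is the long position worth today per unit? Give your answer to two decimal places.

-S$7.61

Current fair forward for the remaining 4 months: F = S·e^((r − q)·T), (r − q) = 0.0430 − 0.0217 = 0.0213
F = 578.83 · e^(0.0213 × 4/12) = 578.83 × 1.007125 = 582.9542
Value of long forward = (F − K)·e^(−rT) = (582.9542 − 590.67) · e^(−0.0430·4/12)
= -7.7158 × 0.985769 = -7.61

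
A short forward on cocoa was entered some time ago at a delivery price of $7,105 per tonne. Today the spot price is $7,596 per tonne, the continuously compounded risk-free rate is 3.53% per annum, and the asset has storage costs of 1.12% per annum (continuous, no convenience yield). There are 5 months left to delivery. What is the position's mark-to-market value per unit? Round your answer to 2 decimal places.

Current fair forward for the remaining 5 months: F = S·e^((r + u)·T), (r + u) = 0.0353 + 0.0112 = 0.0465
F = 7596 · e^(0.0465 × 5/12) = 7596 × 1.01956391 = 7744.6075
Value of long forward = (F − K)·e^(−rT) = (7744.6075 − 7105) · e^(−0.0353·5/12)
= 639.6075 × 0.98539931 = 630.27
Short position value = −(long value) = -$630.27

-$630.27 per tonne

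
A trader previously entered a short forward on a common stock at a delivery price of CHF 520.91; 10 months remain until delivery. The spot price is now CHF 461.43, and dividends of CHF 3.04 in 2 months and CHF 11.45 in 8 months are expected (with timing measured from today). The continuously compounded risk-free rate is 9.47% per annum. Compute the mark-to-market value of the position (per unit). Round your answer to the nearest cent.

PV(remaining dividends) I = 3.04·e^(−0.0947·2/12) + 11.45·e^(−0.0947·8/12) = 13.7419
Current forward F = (S − I)·e^(rT) = (461.43 − 13.7419)·e^(0.0947·10/12) = 447.6881 × 1.082114 = 484.4496
Value (long) = (F − K)·e^(−rT) = (484.4496 − 520.91) × 0.924117 = -33.6937
Short position value = −(long value) = CHF 33.69

CHF 33.69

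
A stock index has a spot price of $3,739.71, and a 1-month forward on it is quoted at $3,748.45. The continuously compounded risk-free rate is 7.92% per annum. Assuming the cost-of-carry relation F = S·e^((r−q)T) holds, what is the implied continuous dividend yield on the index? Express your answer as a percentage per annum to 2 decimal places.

From F = S·e^((r−q)T): (r − q) = ln(F/S)/T
ln(3748.45/3739.71) = ln(1.002337) = 0.002334
(r − q) = 0.002334 / (1/12) = 0.028008
q = r − ln(F/S)/T = 0.0792 − 0.028008 = 0.051192
q = 5.12%

5.12%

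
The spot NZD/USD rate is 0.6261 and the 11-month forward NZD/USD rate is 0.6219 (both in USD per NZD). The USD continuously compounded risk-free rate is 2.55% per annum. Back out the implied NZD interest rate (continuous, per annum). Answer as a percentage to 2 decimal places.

3.28%

F = S·e^((r_USD − r_NZD)T) ⇒ r_NZD = r_USD − ln(F/S)/T
ln(0.6219/0.6261) = -0.006731; /(11/12) = -0.007343
r_NZD = 0.0255 + 0.007343 = 0.032843
r_NZD = 3.28%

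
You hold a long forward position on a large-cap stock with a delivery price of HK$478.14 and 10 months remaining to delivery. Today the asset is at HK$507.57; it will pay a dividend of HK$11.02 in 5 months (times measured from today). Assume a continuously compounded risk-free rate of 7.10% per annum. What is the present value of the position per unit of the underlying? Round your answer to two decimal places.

HK$46.20

PV(remaining dividends) I = 11.02·e^(−0.0710·5/12) = 10.6988
Current forward F = (S − I)·e^(rT) = (507.57 − 10.6988)·e^(0.0710·10/12) = 496.8712 × 1.060952 = 527.1565
Value (long) = (F − K)·e^(−rT) = (527.1565 − 478.14) × 0.942550 = 46.2005
Value = HK$46.20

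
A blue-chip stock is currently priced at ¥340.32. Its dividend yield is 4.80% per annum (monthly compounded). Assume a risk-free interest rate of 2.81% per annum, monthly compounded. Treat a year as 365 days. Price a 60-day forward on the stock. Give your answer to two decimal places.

F = S · (1+r/12)^(12T) / (1+q/12)^(12T)
= 340.32 × 1.004624 / 1.007906 = 340.32 × 0.996744
F = ¥339.21

¥339.21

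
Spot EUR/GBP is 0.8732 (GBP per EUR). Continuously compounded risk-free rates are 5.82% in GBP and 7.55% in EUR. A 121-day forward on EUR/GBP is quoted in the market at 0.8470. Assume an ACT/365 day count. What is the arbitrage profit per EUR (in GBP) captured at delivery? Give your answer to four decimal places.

0.0212 per EUR (in GBP)

Fair forward: F* = S·e^(carry·T), with carry = (r_GBP − r_EUR) = 0.0582 − 0.0755 = -0.0173
F* = 0.8732 · e^(-0.0173 × 121/365) = 0.8732 · e^-0.005735 = 0.8732 × 0.994281 = 0.8682
Market 0.8470 < fair 0.8682: forward underpriced → reverse cash-and-carry (short spot, go long the forward).
At maturity, profit = |F_mkt − F*| = |0.8470 − 0.8682| = 0.0212 per EUR (in GBP)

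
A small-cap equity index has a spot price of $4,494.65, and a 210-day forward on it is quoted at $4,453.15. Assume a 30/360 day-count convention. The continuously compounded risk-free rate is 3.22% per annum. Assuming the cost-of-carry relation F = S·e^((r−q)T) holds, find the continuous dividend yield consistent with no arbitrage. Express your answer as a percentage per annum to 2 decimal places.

4.81%

From F = S·e^((r−q)T): (r − q) = ln(F/S)/T
ln(4453.15/4494.65) = ln(0.990767) = -0.009276
(r − q) = -0.009276 / (210/360) = -0.015902
q = r − ln(F/S)/T = 0.0322 + 0.015902 = 0.048102
q = 4.81%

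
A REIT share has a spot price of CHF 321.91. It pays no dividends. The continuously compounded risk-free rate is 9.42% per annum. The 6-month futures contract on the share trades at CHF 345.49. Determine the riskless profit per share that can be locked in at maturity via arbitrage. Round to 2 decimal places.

Fair futures: F* = S·e^(carry·T), with carry = r = 0.0942
F* = 321.91 · e^(0.0942 × 6/12) = 321.91 · e^0.047100 = 321.91 × 1.048227 = CHF 337.4348
Market CHF 345.49 > fair CHF 337.4348: forward overpriced → cash-and-carry (buy spot, short the forward).
At maturity, profit = |F_mkt − F*| = |345.49 − 337.4348| = CHF 8.06 per share

CHF 8.06 per share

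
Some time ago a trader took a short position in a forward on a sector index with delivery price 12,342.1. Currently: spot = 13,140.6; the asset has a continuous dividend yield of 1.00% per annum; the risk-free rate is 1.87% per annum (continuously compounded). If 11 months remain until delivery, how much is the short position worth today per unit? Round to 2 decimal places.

-888.36

Current fair forward for the remaining 11 months: F = S·e^((r − q)·T), (r − q) = 0.0187 − 0.0100 = 0.0087
F = 13140.6 · e^(0.0087 × 11/12) = 13140.6 × 1.00800689 = 13245.8153
Value of long forward = (F − K)·e^(−rT) = (13245.8153 − 12342.1) · e^(−0.0187·11/12)
= 903.7153 × 0.98300442 = 888.36
Short position value = −(long value) = -888.36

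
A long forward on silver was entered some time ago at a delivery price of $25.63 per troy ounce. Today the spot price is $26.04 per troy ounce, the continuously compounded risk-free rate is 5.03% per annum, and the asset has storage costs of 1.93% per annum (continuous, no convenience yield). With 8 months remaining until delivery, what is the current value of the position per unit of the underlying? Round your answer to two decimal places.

$1.59 per troy ounce

Current fair forward for the remaining 8 months: F = S·e^((r + u)·T), (r + u) = 0.0503 + 0.0193 = 0.0696
F = 26.04 · e^(0.0696 × 8/12) = 26.04 × 1.047493 = 27.2767
Value of long forward = (F − K)·e^(−rT) = (27.2767 − 25.63) · e^(−0.0503·8/12)
= 1.6467 × 0.967023 = 1.59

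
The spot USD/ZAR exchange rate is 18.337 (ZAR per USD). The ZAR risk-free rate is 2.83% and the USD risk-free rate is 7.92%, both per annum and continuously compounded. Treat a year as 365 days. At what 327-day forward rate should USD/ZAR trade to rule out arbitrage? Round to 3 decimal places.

17.520

F = S·e^((r_ZAR − r_USD)T) = 18.337 · e^((0.0283 − 0.0792) × 327/365)
= 18.337 · e^-0.045601 = 18.337 × 0.955423
F = 17.520 ZAR per USD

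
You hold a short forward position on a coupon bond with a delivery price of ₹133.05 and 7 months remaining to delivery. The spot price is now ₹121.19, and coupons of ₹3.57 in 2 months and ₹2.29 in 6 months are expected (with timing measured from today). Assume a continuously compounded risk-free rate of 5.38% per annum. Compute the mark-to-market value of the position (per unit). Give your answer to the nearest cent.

₹13.52

PV(remaining coupons) I = 3.57·e^(−0.0538·2/12) + 2.29·e^(−0.0538·6/12) = 5.7674
Current forward F = (S − I)·e^(rT) = (121.19 − 5.7674)·e^(0.0538·7/12) = 115.4226 × 1.031881 = 119.1024
Value (long) = (F − K)·e^(−rT) = (119.1024 − 133.05) × 0.969104 = -13.5167
Short position value = −(long value) = ₹13.52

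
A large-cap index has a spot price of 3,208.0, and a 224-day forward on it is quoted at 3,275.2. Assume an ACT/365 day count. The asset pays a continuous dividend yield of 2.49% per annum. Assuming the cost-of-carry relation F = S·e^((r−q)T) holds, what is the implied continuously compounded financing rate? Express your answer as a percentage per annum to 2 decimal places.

5.87%

From F = S·e^((r−q)T): (r − q) = ln(F/S)/T
ln(3275.2/3208.0) = ln(1.020948) = 0.020732
(r − q) = 0.020732 / (224/365) = 0.033782
r = ln(F/S)/T + q = 0.033782 + 0.0249 = 0.058682
r = 5.87%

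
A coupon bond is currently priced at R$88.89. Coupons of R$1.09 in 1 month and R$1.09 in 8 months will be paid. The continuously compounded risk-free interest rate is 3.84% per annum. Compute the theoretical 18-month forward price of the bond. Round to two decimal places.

R$91.88

PV(coupons) I = 1.09·e^(−0.0384·1/12) + 1.09·e^(−0.0384·8/12)
I = 1.0865 + 1.0625 = 2.1490
F = (S − I)·e^(rT) = (88.89 − 2.1490) · e^(0.0384·18/12)
= 86.7410 · e^0.057600 = 86.7410 × 1.059291 = R$91.88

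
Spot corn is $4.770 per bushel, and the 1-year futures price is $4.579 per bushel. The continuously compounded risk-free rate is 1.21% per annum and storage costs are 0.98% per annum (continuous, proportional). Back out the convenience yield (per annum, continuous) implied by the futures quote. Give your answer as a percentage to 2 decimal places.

6.28%

F = S·e^((r+u−y)T) ⇒ (r+u−y) = ln(F/S)/T
ln(4.579/4.770) = -0.040866; /T ⇒ -0.040866
y = r + u − ln(F/S)/T = 0.0121 + 0.0098 + 0.040866 = 0.062766
y = 6.28%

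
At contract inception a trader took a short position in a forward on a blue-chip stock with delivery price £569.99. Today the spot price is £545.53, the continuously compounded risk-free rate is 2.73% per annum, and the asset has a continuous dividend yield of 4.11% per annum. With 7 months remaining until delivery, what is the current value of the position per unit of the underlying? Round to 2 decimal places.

£28.38

Current fair forward for the remaining 7 months: F = S·e^((r − q)·T), (r − q) = 0.0273 − 0.0411 = -0.0138
F = 545.53 · e^(-0.0138 × 7/12) = 545.53 × 0.991982 = 541.1559
Value of long forward = (F − K)·e^(−rT) = (541.1559 − 569.99) · e^(−0.0273·7/12)
= -28.8341 × 0.984201 = -28.38
Short position value = −(long value) = £28.38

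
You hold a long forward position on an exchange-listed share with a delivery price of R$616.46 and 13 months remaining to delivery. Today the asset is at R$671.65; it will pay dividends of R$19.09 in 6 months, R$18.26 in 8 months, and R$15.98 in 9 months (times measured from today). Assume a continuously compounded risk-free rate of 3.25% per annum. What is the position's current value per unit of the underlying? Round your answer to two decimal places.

R$24.27

PV(remaining dividends) I = 19.09·e^(−0.0325·6/12) + 18.26·e^(−0.0325·8/12) + 15.98·e^(−0.0325·9/12) = 52.2461
Current forward F = (S − I)·e^(rT) = (671.65 − 52.2461)·e^(0.0325·13/12) = 619.4039 × 1.035835 = 641.6002
Value (long) = (F − K)·e^(−rT) = (641.6002 − 616.46) × 0.965404 = 24.2704
Value = R$24.27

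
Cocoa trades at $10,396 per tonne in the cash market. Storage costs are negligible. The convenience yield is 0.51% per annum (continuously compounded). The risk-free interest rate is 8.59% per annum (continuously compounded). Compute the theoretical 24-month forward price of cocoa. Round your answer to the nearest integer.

Net carry = r + u − y = 0.0859 + 0.0000 − 0.0051 = 0.0808
F = S·e^((r+u−y)T) = 10396 · e^(0.0808 × 24/12) = 10396 · e^0.161600
= 10396 × 1.175390 = $12,219 per tonne

$12,219 per tonne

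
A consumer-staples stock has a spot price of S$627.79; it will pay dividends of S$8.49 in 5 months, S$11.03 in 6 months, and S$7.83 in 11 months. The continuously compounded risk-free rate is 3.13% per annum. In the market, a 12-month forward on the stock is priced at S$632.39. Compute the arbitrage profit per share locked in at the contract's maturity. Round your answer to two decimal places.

S$12.34 per share

PV(dividends) I = 8.49·e^(−0.0313·5/12) + 11.03·e^(−0.0313·6/12) + 7.83·e^(−0.0313·11/12) = 26.8473
Fair forward F* = (S − I)·e^(rT) = (627.79 − 26.8473)·e^0.031300 = 600.9427 × 1.031795 = 620.0497
Market S$632.39 > fair 620.0497: forward overpriced → cash-and-carry (borrow at r, buy the stock and collect the dividends, short the forward).
Profit at T = |F_mkt − F*| = |632.39 − 620.0497| = S$12.34 per share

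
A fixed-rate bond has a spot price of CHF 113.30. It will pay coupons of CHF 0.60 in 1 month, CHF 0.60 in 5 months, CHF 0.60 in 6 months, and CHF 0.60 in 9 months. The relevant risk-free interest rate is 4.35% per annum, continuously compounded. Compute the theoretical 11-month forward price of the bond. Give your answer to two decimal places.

PV(coupons) I = 0.60·e^(−0.0435·1/12) + 0.60·e^(−0.0435·5/12) + 0.60·e^(−0.0435·6/12) + 0.60·e^(−0.0435·9/12)
I = 0.5978 + 0.5892 + 0.5871 + 0.5807 = 2.3548
F = (S − I)·e^(rT) = (113.30 − 2.3548) · e^(0.0435·11/12)
= 110.9452 · e^0.039875 = 110.9452 × 1.040681 = CHF 115.46

CHF 115.46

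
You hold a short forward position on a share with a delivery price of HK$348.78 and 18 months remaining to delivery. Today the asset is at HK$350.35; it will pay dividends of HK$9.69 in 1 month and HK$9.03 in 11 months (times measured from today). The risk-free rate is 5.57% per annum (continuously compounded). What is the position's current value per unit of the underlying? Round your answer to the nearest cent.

-HK$11.30

PV(remaining dividends) I = 9.69·e^(−0.0557·1/12) + 9.03·e^(−0.0557·11/12) = 18.2256
Current forward F = (S − I)·e^(rT) = (350.35 − 18.2256)·e^(0.0557·18/12) = 332.1244 × 1.087140 = 361.0657
Value (long) = (F − K)·e^(−rT) = (361.0657 − 348.78) × 0.919845 = 11.3009
Short position value = −(long value) = -HK$11.30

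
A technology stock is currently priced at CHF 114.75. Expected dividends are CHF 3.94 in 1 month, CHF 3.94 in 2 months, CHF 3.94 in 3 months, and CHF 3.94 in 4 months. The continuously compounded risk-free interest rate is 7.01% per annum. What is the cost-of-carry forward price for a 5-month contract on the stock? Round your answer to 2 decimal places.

PV(dividends) I = 3.94·e^(−0.0701·1/12) + 3.94·e^(−0.0701·2/12) + 3.94·e^(−0.0701·3/12) + 3.94·e^(−0.0701·4/12)
I = 3.9171 + 3.8942 + 3.8716 + 3.8490 = 15.5319
F = (S − I)·e^(rT) = (114.75 − 15.5319) · e^(0.0701·5/12)
= 99.2181 · e^0.029208 = 99.2181 × 1.029639 = CHF 102.16

CHF 102.16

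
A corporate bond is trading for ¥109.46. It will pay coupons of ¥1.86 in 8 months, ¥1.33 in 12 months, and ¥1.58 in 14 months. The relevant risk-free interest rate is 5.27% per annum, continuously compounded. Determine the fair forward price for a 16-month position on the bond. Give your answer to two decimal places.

¥112.55

PV(coupons) I = 1.86·e^(−0.0527·8/12) + 1.33·e^(−0.0527·12/12) + 1.58·e^(−0.0527·14/12)
I = 1.7958 + 1.2617 + 1.4858 = 4.5433
F = (S − I)·e^(rT) = (109.46 − 4.5433) · e^(0.0527·16/12)
= 104.9167 · e^0.070267 = 104.9167 × 1.072795 = ¥112.55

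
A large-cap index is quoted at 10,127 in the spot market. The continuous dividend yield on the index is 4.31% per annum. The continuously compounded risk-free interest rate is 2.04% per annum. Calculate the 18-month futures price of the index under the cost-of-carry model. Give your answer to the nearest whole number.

9,788

F = S·e^((r − q)T) = 10127 · e^((0.0204 − 0.0431) × 18/12)
= 10127 · e^-0.034050 = 10127 × 0.966523
F = 9,788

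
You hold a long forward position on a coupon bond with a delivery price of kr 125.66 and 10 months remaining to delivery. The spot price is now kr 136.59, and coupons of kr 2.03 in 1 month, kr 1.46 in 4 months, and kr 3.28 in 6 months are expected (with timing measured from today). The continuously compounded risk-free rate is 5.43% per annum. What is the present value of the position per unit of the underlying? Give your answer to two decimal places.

PV(remaining coupons) I = 2.03·e^(−0.0543·1/12) + 1.46·e^(−0.0543·4/12) + 3.28·e^(−0.0543·6/12) = 6.6468
Current forward F = (S − I)·e^(rT) = (136.59 − 6.6468)·e^(0.0543·10/12) = 129.9432 × 1.046289 = 135.9581
Value (long) = (F − K)·e^(−rT) = (135.9581 − 125.66) × 0.955759 = 9.8425
Value = kr 9.84

kr 9.84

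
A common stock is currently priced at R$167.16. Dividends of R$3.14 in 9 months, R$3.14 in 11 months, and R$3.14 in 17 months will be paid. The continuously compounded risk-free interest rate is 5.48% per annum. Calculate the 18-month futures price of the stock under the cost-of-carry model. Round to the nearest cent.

R$171.81

PV(dividends) I = 3.14·e^(−0.0548·9/12) + 3.14·e^(−0.0548·11/12) + 3.14·e^(−0.0548·17/12)
I = 3.0136 + 2.9862 + 2.9055 = 8.9053
F = (S − I)·e^(rT) = (167.16 − 8.9053) · e^(0.0548·18/12)
= 158.2547 · e^0.082200 = 158.2547 × 1.085673 = R$171.81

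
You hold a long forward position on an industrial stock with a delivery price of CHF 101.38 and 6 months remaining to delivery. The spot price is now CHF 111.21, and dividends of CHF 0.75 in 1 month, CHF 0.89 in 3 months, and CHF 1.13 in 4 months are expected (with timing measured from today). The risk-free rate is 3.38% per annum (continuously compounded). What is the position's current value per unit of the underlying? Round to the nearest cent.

CHF 8.78

PV(remaining dividends) I = 0.75·e^(−0.0338·1/12) + 0.89·e^(−0.0338·3/12) + 1.13·e^(−0.0338·4/12) = 2.7477
Current forward F = (S − I)·e^(rT) = (111.21 − 2.7477)·e^(0.0338·6/12) = 108.4623 × 1.017044 = 110.3109
Value (long) = (F − K)·e^(−rT) = (110.3109 − 101.38) × 0.983242 = 8.7812
Value = CHF 8.78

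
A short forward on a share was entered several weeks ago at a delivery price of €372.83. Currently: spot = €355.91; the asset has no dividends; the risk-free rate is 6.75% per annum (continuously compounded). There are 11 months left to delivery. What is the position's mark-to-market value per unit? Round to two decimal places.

-€5.45

Current fair forward for the remaining 11 months: F = S·e^(r·T), r = 0.0675
F = 355.91 · e^(0.0675 × 11/12) = 355.91 × 1.063829 = 378.6274
Value of long forward = (F − K)·e^(−rT) = (378.6274 − 372.83) · e^(−0.0675·11/12)
= 5.7974 × 0.940000 = 5.45
Short position value = −(long value) = -€5.45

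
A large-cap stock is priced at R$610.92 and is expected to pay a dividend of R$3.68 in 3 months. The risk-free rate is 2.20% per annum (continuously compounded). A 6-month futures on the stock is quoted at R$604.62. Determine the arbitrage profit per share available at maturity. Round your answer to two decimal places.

PV(dividends) I = 3.68·e^(−0.0220·3/12) = 3.6598
Fair futures F* = (S − I)·e^(rT) = (610.92 − 3.6598)·e^0.011000 = 607.2602 × 1.011061 = 613.9771
Market R$604.62 < fair 613.9771: forward underpriced → reverse cash-and-carry (short the stock, invest proceeds at r, pay the dividends, go long the forward).
Profit at T = |F_mkt − F*| = |604.62 − 613.9771| = R$9.36 per share

R$9.36 per share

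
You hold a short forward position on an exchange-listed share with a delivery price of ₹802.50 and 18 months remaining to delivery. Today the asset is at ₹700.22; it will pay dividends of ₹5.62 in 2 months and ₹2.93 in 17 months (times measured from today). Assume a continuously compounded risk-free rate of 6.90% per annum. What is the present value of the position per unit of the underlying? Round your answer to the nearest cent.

₹31.59

PV(remaining dividends) I = 5.62·e^(−0.0690·2/12) + 2.93·e^(−0.0690·17/12) = 8.2129
Current forward F = (S − I)·e^(rT) = (700.22 − 8.2129)·e^(0.0690·18/12) = 692.0071 × 1.109046 = 767.4677
Value (long) = (F − K)·e^(−rT) = (767.4677 − 802.50) × 0.901676 = -31.5878
Short position value = −(long value) = ₹31.59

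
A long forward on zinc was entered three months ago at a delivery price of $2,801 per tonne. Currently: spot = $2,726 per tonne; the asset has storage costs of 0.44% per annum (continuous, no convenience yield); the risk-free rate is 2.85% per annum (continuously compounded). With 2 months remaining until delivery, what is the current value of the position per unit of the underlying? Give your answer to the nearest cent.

Current fair forward for the remaining 2 months: F = S·e^((r + u)·T), (r + u) = 0.0285 + 0.0044 = 0.0329
F = 2726 · e^(0.0329 × 2/12) = 2726 × 1.00549839 = 2740.9886
Value of long forward = (F − K)·e^(−rT) = (2740.9886 − 2801) · e^(−0.0285·2/12)
= -60.0114 × 0.99526126 = -59.73

-$59.73 per tonne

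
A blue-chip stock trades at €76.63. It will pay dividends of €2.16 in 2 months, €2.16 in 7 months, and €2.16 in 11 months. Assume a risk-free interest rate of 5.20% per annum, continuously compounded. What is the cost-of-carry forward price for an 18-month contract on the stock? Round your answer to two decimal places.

€76.04

PV(dividends) I = 2.16·e^(−0.0520·2/12) + 2.16·e^(−0.0520·7/12) + 2.16·e^(−0.0520·11/12)
I = 2.1414 + 2.0955 + 2.0595 = 6.2964
F = (S − I)·e^(rT) = (76.63 − 6.2964) · e^(0.0520·18/12)
= 70.3336 · e^0.078000 = 70.3336 × 1.081123 = €76.04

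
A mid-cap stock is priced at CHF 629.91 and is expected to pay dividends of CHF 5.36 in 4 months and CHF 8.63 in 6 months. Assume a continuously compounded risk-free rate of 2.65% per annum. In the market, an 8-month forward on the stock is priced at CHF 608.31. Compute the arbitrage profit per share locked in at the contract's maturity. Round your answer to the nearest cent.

CHF 18.75 per share

PV(dividends) I = 5.36·e^(−0.0265·4/12) + 8.63·e^(−0.0265·6/12) = 13.8293
Fair forward F* = (S − I)·e^(rT) = (629.91 − 13.8293)·e^0.017667 = 616.0807 × 1.017824 = 627.0617
Market CHF 608.31 < fair 627.0617: forward underpriced → reverse cash-and-carry (short the stock, invest proceeds at r, pay the dividends, go long the forward).
Profit at T = |F_mkt − F*| = |608.31 − 627.0617| = CHF 18.75 per share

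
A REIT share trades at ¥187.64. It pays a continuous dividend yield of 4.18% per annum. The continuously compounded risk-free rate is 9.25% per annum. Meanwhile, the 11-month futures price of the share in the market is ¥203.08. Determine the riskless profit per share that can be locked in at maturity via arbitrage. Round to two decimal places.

¥6.51 per share

Fair futures: F* = S·e^(carry·T), with carry = (r − q) = 0.0925 − 0.0418 = 0.0507
F* = 187.64 · e^(0.0507 × 11/12) = 187.64 · e^0.046475 = 187.64 × 1.047572 = ¥196.5664
Market ¥203.08 > fair ¥196.5664: forward overpriced → cash-and-carry (buy spot, short the forward).
At maturity, profit = |F_mkt − F*| = |203.08 − 196.5664| = ¥6.51 per share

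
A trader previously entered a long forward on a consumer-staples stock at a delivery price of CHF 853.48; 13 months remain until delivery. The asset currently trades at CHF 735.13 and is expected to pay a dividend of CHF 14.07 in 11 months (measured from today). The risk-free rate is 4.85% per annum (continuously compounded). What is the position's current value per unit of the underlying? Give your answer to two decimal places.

-CHF 88.12

PV(remaining dividends) I = 14.07·e^(−0.0485·11/12) = 13.4582
Current forward F = (S − I)·e^(rT) = (735.13 − 13.4582)·e^(0.0485·13/12) = 721.6718 × 1.053946 = 760.6031
Value (long) = (F − K)·e^(−rT) = (760.6031 − 853.48) × 0.948815 = -88.1230
Value = -CHF 88.12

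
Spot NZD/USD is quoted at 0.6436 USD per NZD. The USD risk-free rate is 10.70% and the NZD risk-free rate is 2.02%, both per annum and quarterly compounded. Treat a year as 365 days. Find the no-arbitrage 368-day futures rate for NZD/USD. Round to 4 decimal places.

0.7015

By covered interest parity, F = S · (1+r_USD/4)^(4T) / (1+r_NZD/4)^(4T)
= 0.6436 × 1.112335 / 1.020523 = 0.6436 × 1.089966
F = 0.7015 USD per NZD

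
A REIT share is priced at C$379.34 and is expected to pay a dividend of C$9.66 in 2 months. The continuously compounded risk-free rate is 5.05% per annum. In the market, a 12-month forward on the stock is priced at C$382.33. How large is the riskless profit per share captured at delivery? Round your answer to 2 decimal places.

C$6.58 per share

PV(dividends) I = 9.66·e^(−0.0505·2/12) = 9.5790
Fair forward F* = (S − I)·e^(rT) = (379.34 − 9.5790)·e^0.050500 = 369.7610 × 1.051797 = 388.9135
Market C$382.33 < fair 388.9135: forward underpriced → reverse cash-and-carry (short the stock, invest proceeds at r, pay the dividends, go long the forward).
Profit at T = |F_mkt − F*| = |382.33 − 388.9135| = C$6.58 per share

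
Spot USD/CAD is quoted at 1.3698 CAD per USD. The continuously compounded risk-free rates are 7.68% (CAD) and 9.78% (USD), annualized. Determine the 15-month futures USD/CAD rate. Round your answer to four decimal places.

1.3343

F = S·e^((r_CAD − r_USD)T) = 1.3698 · e^((0.0768 − 0.0978) × 15/12)
= 1.3698 · e^-0.026250 = 1.3698 × 0.974092
F = 1.3343 CAD per USD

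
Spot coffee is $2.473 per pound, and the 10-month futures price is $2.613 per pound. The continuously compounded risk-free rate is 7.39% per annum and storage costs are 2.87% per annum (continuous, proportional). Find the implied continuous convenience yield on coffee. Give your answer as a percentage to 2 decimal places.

3.65%

F = S·e^((r+u−y)T) ⇒ (r+u−y) = ln(F/S)/T
ln(2.613/2.473) = 0.055067; /T ⇒ 0.066080
y = r + u − ln(F/S)/T = 0.0739 + 0.0287 − 0.066080 = 0.036520
y = 3.65%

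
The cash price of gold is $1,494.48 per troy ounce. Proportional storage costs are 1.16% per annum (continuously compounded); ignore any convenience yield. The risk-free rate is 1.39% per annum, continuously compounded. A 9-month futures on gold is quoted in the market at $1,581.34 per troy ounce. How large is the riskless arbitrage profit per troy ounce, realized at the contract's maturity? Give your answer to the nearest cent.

$58.00 per troy ounce

Fair futures: F* = S·e^(carry·T), with carry = (r + u) = 0.0139 + 0.0116 = 0.0255
F* = 1494.48 · e^(0.0255 × 9/12) = 1494.48 · e^0.01912500 = 1494.48 × 1.01930905 = $1523.3370
Market $1581.34 > fair $1523.3370: forward overpriced → cash-and-carry (buy spot, short the forward).
At maturity, profit = |F_mkt − F*| = |1581.34 − 1523.3370| = $58.00 per troy ounce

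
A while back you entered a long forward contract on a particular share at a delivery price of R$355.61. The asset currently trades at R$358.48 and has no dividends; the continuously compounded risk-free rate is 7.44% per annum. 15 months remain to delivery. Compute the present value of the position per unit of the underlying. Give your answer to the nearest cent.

Current fair forward for the remaining 15 months: F = S·e^(r·T), r = 0.0744
F = 358.48 · e^(0.0744 × 15/12) = 358.48 × 1.097462 = 393.4182
Value of long forward = (F − K)·e^(−rT) = (393.4182 − 355.61) · e^(−0.0744·15/12)
= 37.8082 × 0.911194 = 34.45

R$34.45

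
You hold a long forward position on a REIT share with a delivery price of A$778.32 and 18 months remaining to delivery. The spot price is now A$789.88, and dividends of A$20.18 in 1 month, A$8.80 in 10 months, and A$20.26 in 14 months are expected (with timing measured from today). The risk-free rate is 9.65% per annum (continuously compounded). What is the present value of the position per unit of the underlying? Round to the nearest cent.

PV(remaining dividends) I = 20.18·e^(−0.0965·1/12) + 8.80·e^(−0.0965·10/12) + 20.26·e^(−0.0965·14/12) = 46.2412
Current forward F = (S − I)·e^(rT) = (789.88 − 46.2412)·e^(0.0965·18/12) = 743.6388 × 1.155751 = 859.4613
Value (long) = (F − K)·e^(−rT) = (859.4613 − 778.32) × 0.865239 = 70.2066
Value = A$70.21

A$70.21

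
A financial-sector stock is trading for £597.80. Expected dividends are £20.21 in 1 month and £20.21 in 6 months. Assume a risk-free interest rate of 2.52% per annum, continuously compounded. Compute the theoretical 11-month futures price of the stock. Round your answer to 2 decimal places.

PV(dividends) I = 20.21·e^(−0.0252·1/12) + 20.21·e^(−0.0252·6/12)
I = 20.1676 + 19.9570 = 40.1246
F = (S − I)·e^(rT) = (597.80 − 40.1246) · e^(0.0252·11/12)
= 557.6754 · e^0.023100 = 557.6754 × 1.023369 = £570.71

£570.71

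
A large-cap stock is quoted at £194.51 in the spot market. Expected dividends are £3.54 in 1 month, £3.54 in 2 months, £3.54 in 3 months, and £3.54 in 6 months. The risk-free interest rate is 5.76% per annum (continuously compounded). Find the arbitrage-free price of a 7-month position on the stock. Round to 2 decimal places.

PV(dividends) I = 3.54·e^(−0.0576·1/12) + 3.54·e^(−0.0576·2/12) + 3.54·e^(−0.0576·3/12) + 3.54·e^(−0.0576·6/12)
I = 3.5230 + 3.5062 + 3.4894 + 3.4395 = 13.9581
F = (S − I)·e^(rT) = (194.51 − 13.9581) · e^(0.0576·7/12)
= 180.5519 · e^0.033600 = 180.5519 × 1.034171 = £186.72

£186.72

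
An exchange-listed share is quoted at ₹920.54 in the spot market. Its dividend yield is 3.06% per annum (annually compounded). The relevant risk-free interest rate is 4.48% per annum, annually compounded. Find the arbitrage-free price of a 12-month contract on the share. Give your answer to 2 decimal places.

F = S · (1+r)^T / (1+q)^T
= 920.54 × 1.044800 / 1.030600 = 920.54 × 1.013778
F = ₹933.22

₹933.22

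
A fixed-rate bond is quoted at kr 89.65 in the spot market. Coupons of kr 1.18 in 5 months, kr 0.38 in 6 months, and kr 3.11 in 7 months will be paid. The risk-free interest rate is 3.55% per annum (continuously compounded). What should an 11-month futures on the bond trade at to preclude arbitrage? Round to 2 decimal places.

kr 87.88

PV(coupons) I = 1.18·e^(−0.0355·5/12) + 0.38·e^(−0.0355·6/12) + 3.11·e^(−0.0355·7/12)
I = 1.1627 + 0.3733 + 3.0463 = 4.5823
F = (S − I)·e^(rT) = (89.65 − 4.5823) · e^(0.0355·11/12)
= 85.0677 · e^0.032542 = 85.0677 × 1.033077 = kr 87.88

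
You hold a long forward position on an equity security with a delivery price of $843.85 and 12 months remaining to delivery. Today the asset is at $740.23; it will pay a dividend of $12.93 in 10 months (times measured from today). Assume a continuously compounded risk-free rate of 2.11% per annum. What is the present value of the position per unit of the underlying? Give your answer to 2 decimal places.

PV(remaining dividends) I = 12.93·e^(−0.0211·10/12) = 12.7046
Current forward F = (S − I)·e^(rT) = (740.23 − 12.7046)·e^(0.0211·12/12) = 727.5254 × 1.021324 = 743.0392
Value (long) = (F − K)·e^(−rT) = (743.0392 − 843.85) × 0.979121 = -98.7060
Value = -$98.71

-$98.71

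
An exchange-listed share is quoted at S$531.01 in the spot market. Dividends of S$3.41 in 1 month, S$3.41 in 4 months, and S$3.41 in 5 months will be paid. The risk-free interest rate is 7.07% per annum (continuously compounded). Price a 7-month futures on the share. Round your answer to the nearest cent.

S$542.91

PV(dividends) I = 3.41·e^(−0.0707·1/12) + 3.41·e^(−0.0707·4/12) + 3.41·e^(−0.0707·5/12)
I = 3.3900 + 3.3306 + 3.3110 = 10.0316
F = (S − I)·e^(rT) = (531.01 − 10.0316) · e^(0.0707·7/12)
= 520.9784 · e^0.041242 = 520.9784 × 1.042104 = S$542.91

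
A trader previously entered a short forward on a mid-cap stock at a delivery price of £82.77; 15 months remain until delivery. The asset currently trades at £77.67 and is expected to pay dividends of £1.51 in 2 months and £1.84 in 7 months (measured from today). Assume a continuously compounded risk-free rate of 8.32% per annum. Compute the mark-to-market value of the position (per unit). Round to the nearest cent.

£0.17

PV(remaining dividends) I = 1.51·e^(−0.0832·2/12) + 1.84·e^(−0.0832·7/12) = 3.2420
Current forward F = (S − I)·e^(rT) = (77.67 − 3.2420)·e^(0.0832·15/12) = 74.4280 × 1.109600 = 82.5853
Value (long) = (F − K)·e^(−rT) = (82.5853 − 82.77) × 0.901225 = -0.1665
Short position value = −(long value) = £0.17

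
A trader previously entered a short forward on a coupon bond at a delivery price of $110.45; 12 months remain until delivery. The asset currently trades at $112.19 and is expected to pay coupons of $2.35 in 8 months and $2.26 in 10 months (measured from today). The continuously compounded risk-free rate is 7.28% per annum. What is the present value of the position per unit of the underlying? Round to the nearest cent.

-$5.13

PV(remaining coupons) I = 2.35·e^(−0.0728·8/12) + 2.26·e^(−0.0728·10/12) = 4.3656
Current forward F = (S − I)·e^(rT) = (112.19 − 4.3656)·e^(0.0728·12/12) = 107.8244 × 1.075515 = 115.9668
Value (long) = (F − K)·e^(−rT) = (115.9668 − 110.45) × 0.929787 = 5.1294
Short position value = −(long value) = -$5.13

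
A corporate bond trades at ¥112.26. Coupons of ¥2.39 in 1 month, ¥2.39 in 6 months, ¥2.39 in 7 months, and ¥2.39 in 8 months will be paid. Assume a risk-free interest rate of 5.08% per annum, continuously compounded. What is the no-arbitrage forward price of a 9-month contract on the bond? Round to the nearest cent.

¥106.92

PV(coupons) I = 2.39·e^(−0.0508·1/12) + 2.39·e^(−0.0508·6/12) + 2.39·e^(−0.0508·7/12) + 2.39·e^(−0.0508·8/12)
I = 2.3799 + 2.3301 + 2.3202 + 2.3104 = 9.3406
F = (S − I)·e^(rT) = (112.26 − 9.3406) · e^(0.0508·9/12)
= 102.9194 · e^0.038100 = 102.9194 × 1.038835 = ¥106.92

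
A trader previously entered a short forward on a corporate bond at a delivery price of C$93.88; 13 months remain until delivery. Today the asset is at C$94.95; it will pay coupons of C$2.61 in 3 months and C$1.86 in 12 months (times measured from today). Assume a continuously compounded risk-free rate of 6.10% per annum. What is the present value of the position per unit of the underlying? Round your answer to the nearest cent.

PV(remaining coupons) I = 2.61·e^(−0.0610·3/12) + 1.86·e^(−0.0610·12/12) = 4.3204
Current forward F = (S − I)·e^(rT) = (94.95 − 4.3204)·e^(0.0610·13/12) = 90.6296 × 1.068316 = 96.8211
Value (long) = (F − K)·e^(−rT) = (96.8211 − 93.88) × 0.936053 = 2.7530
Short position value = −(long value) = -C$2.75

-C$2.75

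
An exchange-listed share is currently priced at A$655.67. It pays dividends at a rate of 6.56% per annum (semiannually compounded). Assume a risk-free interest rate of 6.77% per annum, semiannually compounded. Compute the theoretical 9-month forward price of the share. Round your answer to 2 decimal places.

F = S · (1+r/2)^(2T) / (1+q/2)^(2T)
= 655.67 × 1.051202 / 1.049601 = 655.67 × 1.001525
F = A$656.67

A$656.67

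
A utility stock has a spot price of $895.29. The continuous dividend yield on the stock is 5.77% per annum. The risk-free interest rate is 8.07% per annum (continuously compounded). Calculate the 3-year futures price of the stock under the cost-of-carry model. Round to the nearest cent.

$959.25

F = S·e^((r − q)T) = 895.29 · e^((0.0807 − 0.0577) × 3)
= 895.29 · e^0.069000 = 895.29 × 1.071436
F = $959.25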